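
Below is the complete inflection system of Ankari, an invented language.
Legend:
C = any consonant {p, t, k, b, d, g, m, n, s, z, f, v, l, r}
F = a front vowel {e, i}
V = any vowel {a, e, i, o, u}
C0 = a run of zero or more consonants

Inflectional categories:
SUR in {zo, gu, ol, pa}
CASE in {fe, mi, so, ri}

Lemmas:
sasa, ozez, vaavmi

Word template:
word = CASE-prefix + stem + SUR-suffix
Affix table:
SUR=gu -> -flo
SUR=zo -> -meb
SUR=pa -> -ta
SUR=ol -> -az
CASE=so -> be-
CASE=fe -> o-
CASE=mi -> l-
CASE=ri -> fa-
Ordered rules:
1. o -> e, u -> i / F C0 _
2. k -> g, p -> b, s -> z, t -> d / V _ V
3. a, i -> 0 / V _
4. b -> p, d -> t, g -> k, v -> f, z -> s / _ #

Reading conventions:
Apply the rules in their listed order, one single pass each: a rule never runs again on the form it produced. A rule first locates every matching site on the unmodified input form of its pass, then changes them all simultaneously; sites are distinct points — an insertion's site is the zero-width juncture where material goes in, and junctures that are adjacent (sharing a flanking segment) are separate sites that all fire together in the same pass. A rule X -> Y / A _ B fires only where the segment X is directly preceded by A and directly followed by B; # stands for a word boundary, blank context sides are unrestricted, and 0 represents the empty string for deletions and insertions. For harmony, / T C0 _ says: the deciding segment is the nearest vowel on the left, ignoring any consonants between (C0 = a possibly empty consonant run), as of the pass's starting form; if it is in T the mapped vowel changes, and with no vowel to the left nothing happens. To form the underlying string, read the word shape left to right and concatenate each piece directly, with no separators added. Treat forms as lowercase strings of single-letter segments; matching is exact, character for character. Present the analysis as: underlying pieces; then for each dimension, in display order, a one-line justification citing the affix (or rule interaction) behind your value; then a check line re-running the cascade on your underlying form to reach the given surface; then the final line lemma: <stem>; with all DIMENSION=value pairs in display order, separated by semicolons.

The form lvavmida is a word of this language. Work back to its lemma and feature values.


underlying: l-vaavmi-ta
SUR=pa - signalled by the affix -ta
CASE=mi - signalled by the affix l-
check: lvaavmita -> lvaavmita -> lvaavmida -> lvavmida -> lvavmida
lemma: vaavmi; SUR=pa; CASE=mi


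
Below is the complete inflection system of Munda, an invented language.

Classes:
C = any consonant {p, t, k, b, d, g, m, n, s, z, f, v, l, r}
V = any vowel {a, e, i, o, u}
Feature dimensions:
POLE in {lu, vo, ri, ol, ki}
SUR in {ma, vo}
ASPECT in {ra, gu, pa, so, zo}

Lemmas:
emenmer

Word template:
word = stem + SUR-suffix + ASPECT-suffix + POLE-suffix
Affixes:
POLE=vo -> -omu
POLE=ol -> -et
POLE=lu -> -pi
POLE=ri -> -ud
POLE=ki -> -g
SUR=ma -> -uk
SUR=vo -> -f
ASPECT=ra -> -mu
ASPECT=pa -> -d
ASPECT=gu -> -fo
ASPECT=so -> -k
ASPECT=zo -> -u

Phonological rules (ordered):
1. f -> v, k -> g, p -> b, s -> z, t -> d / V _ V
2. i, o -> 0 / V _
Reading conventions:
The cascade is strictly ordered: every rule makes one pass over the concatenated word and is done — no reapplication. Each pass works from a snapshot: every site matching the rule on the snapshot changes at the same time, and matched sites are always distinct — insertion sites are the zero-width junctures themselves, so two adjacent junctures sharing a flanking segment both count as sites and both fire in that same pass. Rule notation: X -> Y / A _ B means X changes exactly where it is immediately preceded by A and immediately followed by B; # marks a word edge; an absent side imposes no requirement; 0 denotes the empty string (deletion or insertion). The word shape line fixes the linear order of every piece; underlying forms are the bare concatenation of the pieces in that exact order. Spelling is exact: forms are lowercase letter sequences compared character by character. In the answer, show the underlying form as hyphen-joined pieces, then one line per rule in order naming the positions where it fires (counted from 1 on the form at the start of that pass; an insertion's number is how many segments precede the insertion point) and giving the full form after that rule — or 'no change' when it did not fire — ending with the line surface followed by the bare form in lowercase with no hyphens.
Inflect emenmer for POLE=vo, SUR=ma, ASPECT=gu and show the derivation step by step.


underlying: emenmer-uk-fo-omu
1. f -> v, k -> g, p -> b, s -> z, t -> d / V _ V: no change
2. i, o -> 0 / V _: fires at position(s) 12: emenmerukfomu
surface: emenmerukfomu


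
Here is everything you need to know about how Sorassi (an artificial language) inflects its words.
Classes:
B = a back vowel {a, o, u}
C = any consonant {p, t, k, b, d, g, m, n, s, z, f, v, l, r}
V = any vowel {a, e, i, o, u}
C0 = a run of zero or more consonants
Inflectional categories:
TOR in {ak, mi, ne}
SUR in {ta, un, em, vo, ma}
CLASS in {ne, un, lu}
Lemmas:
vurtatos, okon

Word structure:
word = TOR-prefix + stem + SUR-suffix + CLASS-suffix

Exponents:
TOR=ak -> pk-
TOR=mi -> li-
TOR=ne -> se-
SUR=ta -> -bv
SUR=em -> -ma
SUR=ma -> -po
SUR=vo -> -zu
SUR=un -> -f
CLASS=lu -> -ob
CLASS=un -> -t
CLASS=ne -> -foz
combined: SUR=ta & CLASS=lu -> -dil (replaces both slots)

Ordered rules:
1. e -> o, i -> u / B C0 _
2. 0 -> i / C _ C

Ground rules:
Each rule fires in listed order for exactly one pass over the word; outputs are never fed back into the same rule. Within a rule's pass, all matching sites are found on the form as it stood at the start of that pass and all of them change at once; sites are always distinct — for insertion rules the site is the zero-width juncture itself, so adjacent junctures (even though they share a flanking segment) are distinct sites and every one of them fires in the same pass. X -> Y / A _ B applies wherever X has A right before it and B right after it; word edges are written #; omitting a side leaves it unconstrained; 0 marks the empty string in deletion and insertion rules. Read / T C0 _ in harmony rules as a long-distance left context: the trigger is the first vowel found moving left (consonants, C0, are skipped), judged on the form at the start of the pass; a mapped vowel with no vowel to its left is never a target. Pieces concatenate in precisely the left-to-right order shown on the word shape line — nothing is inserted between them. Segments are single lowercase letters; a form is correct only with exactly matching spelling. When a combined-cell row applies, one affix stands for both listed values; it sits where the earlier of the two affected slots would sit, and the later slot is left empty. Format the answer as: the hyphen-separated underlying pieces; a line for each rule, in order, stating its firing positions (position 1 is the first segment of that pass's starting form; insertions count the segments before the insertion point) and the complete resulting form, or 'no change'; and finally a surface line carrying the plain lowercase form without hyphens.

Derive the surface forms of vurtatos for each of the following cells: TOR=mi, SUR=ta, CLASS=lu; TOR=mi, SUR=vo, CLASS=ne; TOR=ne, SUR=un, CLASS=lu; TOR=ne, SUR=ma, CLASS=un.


cell TOR=mi, SUR=ta, CLASS=lu:
underlying: li-vurtatos-dil
1. e -> o, i -> u / B C0 _: fires at position(s) 12: livurtatosdul
2. 0 -> i / C _ C: inserts after position(s) 5, 10: livuritatosidul
surface: livuritatosidul

cell TOR=mi, SUR=vo, CLASS=ne:
underlying: li-vurtatos-zu-foz
1. e -> o, i -> u / B C0 _: no change
2. 0 -> i / C _ C: inserts after position(s) 5, 10: livuritatosizufoz
surface: livuritatosizufoz

cell TOR=ne, SUR=un, CLASS=lu:
underlying: se-vurtatos-f-ob
1. e -> o, i -> u / B C0 _: no change
2. 0 -> i / C _ C: inserts after position(s) 5, 10: sevuritatosifob
surface: sevuritatosifob

cell TOR=ne, SUR=ma, CLASS=un:
underlying: se-vurtatos-po-t
1. e -> o, i -> u / B C0 _: no change
2. 0 -> i / C _ C: inserts after position(s) 5, 10: sevuritatosipot
surface: sevuritatosipot


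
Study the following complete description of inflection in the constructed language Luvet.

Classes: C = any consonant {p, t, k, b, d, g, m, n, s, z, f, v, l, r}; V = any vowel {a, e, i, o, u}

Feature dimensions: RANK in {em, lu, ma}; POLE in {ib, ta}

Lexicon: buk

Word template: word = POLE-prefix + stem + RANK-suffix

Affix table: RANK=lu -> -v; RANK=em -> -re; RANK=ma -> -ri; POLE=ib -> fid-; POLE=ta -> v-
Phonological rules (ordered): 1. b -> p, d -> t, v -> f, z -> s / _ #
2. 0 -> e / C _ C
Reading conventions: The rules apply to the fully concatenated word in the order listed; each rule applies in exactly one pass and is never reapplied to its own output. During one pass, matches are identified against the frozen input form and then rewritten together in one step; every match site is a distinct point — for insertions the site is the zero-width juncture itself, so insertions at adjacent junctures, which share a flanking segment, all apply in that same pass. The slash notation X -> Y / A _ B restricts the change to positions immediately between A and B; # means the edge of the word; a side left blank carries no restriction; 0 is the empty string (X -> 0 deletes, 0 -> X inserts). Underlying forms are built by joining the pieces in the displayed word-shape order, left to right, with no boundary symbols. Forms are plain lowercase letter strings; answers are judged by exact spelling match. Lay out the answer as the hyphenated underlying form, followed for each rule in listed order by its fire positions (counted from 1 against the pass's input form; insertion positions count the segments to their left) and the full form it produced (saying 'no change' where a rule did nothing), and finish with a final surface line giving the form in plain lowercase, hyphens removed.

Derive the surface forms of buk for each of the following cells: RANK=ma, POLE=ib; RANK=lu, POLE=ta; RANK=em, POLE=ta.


cell RANK=ma, POLE=ib:
underlying: fid-buk-ri
1. b -> p, d -> t, v -> f, z -> s / _ #: no change
2. 0 -> e / C _ C: inserts after position(s) 3, 6: fidebukeri
surface: fidebukeri

cell RANK=lu, POLE=ta:
underlying: v-buk-v
1. b -> p, d -> t, v -> f, z -> s / _ #: fires at position(s) 5: vbukf
2. 0 -> e / C _ C: inserts after position(s) 1, 4: vebukef
surface: vebukef

cell RANK=em, POLE=ta:
underlying: v-buk-re
1. b -> p, d -> t, v -> f, z -> s / _ #: no change
2. 0 -> e / C _ C: inserts after position(s) 1, 4: vebukere
surface: vebukere


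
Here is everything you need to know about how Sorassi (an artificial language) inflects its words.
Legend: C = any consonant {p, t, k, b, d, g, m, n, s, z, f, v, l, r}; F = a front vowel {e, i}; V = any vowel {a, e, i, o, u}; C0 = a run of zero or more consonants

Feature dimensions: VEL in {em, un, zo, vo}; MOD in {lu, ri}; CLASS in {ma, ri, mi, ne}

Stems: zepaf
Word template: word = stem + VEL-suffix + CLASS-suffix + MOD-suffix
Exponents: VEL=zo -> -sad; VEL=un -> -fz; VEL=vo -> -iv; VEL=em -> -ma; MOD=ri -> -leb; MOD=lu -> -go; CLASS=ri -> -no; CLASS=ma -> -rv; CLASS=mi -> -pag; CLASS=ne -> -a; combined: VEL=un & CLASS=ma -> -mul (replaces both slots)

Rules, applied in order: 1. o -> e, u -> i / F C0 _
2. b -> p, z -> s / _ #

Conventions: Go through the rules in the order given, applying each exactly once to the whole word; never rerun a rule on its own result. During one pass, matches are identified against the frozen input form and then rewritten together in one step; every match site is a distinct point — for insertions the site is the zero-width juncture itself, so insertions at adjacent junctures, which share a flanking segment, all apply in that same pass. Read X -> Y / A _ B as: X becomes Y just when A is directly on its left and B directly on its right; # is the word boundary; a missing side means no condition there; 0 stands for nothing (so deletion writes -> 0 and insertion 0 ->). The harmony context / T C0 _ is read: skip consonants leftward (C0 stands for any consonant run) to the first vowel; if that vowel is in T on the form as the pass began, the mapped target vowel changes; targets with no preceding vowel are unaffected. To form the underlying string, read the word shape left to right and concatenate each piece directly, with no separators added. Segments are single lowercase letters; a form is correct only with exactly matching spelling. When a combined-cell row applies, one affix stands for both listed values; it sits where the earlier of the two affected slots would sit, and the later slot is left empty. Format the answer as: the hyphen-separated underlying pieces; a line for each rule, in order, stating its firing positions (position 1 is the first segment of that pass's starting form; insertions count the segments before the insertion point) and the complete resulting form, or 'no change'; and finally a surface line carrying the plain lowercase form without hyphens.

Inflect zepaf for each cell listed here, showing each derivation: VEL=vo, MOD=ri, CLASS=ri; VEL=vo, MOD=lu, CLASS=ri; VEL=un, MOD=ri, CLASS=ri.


cell VEL=vo, MOD=ri, CLASS=ri:
underlying: zepaf-iv-no-leb
1. o -> e, u -> i / F C0 _: fires at position(s) 9: zepafivneleb
2. b -> p, z -> s / _ #: fires at position(s) 12: zepafivnelep
surface: zepafivnelep

cell VEL=vo, MOD=lu, CLASS=ri:
underlying: zepaf-iv-no-go
1. o -> e, u -> i / F C0 _: fires at position(s) 9: zepafivnego
2. b -> p, z -> s / _ #: no change
surface: zepafivnego

cell VEL=un, MOD=ri, CLASS=ri:
underlying: zepaf-fz-no-leb
1. o -> e, u -> i / F C0 _: no change
2. b -> p, z -> s / _ #: fires at position(s) 12: zepaffznolep
surface: zepaffznolep


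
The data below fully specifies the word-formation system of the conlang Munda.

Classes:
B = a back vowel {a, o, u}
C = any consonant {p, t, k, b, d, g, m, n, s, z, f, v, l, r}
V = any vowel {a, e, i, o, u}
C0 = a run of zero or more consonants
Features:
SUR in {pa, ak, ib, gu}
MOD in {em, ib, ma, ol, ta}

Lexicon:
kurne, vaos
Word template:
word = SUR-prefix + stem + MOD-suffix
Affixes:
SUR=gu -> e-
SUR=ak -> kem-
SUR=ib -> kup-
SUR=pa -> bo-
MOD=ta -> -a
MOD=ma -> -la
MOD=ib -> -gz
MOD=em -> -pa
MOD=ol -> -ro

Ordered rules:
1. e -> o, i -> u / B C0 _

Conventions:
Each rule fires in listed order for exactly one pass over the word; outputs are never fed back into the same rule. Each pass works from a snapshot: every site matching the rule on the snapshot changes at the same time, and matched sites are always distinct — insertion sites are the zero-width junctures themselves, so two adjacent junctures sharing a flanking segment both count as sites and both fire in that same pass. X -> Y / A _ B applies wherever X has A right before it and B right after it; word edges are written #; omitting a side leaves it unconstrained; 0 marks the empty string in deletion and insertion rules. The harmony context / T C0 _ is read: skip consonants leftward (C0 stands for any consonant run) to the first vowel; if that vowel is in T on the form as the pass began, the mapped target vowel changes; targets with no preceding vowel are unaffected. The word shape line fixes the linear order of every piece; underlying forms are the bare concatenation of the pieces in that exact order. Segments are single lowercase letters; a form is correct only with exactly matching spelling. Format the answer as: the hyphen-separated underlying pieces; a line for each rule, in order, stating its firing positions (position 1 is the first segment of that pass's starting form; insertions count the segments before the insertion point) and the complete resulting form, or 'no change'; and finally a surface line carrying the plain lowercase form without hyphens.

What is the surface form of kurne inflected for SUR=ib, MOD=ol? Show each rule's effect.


underlying: kup-kurne-ro
1. e -> o, i -> u / B C0 _: fires at position(s) 8: kupkurnoro
surface: kupkurnoro


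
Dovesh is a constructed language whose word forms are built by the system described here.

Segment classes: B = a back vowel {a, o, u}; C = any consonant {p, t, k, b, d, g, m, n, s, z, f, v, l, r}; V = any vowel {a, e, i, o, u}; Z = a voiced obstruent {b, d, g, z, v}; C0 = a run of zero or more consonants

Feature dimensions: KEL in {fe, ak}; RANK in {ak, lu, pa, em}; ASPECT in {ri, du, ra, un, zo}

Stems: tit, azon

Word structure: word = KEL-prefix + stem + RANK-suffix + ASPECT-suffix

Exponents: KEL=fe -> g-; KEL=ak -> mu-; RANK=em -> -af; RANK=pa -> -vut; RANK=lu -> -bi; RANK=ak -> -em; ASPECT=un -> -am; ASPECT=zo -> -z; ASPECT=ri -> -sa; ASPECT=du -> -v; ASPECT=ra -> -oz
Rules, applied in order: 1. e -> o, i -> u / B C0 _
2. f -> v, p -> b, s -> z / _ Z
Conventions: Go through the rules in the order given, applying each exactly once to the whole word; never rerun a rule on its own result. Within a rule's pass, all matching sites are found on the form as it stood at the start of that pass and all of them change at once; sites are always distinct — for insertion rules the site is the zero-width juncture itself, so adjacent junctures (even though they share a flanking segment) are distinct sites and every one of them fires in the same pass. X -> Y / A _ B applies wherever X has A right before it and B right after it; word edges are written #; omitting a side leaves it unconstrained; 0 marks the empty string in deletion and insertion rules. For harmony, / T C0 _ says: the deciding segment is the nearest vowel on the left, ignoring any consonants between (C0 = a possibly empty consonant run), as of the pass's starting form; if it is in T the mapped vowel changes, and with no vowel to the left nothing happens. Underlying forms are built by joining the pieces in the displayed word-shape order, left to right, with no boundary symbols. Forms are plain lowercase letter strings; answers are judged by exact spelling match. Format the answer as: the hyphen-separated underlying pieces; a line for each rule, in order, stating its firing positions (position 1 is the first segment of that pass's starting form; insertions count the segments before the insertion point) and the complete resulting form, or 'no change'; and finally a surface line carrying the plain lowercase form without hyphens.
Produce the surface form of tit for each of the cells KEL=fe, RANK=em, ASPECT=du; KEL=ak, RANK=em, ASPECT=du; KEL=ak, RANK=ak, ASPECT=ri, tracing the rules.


cell KEL=fe, RANK=em, ASPECT=du:
underlying: g-tit-af-v
1. e -> o, i -> u / B C0 _: no change
2. f -> v, p -> b, s -> z / _ Z: fires at position(s) 6: gtitavv
surface: gtitavv

cell KEL=ak, RANK=em, ASPECT=du:
underlying: mu-tit-af-v
1. e -> o, i -> u / B C0 _: fires at position(s) 4: mututafv
2. f -> v, p -> b, s -> z / _ Z: fires at position(s) 7: mututavv
surface: mututavv

cell KEL=ak, RANK=ak, ASPECT=ri:
underlying: mu-tit-em-sa
1. e -> o, i -> u / B C0 _: fires at position(s) 4: mututemsa
2. f -> v, p -> b, s -> z / _ Z: no change
surface: mututemsa


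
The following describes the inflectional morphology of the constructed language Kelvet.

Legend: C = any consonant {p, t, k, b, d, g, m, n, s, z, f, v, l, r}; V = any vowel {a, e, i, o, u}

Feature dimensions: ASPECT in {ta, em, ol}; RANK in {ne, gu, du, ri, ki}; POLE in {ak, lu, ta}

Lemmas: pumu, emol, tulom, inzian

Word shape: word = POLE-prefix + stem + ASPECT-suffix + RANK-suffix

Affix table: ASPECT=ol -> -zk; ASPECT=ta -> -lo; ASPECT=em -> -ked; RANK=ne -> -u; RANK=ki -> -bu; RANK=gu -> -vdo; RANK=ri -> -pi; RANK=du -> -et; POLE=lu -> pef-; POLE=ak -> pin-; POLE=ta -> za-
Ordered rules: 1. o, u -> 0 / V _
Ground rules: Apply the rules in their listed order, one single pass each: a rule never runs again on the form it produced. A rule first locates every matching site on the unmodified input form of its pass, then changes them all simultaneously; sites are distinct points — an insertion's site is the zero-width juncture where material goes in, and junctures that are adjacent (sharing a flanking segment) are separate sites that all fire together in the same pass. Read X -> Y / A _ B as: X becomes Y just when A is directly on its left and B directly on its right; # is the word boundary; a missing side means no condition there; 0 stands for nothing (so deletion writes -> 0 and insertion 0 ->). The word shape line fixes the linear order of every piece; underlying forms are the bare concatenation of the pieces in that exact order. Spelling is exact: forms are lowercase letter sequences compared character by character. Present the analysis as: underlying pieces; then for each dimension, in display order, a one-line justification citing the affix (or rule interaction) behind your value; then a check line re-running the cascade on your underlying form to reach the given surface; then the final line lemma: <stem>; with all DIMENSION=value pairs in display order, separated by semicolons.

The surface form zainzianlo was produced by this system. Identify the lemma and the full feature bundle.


underlying: za-inzian-lo-u
ASPECT=ta - signalled by the affix -lo
RANK=ne - signalled by the affix -u
POLE=ta - signalled by the affix za-
check: zainzianlou -> zainzianlo
lemma: inzian; ASPECT=ta; RANK=ne; POLE=ta


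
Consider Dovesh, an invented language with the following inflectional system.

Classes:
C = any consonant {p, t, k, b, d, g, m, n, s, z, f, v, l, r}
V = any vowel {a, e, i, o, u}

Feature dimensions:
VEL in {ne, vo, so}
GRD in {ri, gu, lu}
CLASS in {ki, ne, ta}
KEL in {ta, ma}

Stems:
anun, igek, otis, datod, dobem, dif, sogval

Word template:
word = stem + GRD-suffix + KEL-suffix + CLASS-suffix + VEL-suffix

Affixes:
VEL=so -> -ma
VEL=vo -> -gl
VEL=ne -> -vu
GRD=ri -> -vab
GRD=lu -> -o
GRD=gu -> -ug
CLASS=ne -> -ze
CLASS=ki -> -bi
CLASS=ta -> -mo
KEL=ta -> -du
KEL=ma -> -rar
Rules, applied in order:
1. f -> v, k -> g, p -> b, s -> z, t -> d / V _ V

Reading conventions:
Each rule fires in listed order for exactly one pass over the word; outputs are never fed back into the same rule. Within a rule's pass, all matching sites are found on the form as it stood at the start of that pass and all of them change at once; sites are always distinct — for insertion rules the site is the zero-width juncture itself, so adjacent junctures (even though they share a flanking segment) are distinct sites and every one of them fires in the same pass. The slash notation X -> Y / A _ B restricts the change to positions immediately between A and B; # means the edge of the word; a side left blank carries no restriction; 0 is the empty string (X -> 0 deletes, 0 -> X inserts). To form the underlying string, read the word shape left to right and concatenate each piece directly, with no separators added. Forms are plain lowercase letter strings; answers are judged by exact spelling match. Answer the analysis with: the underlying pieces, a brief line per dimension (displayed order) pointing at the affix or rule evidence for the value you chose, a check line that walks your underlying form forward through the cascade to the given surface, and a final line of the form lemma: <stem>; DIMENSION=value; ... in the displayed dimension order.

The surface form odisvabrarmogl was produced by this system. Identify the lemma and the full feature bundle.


underlying: otis-vab-rar-mo-gl
VEL=vo - signalled by the affix -gl
GRD=ri - signalled by the affix -vab
CLASS=ta - signalled by the affix -mo
KEL=ma - signalled by the affix -rar
check: otisvabrarmogl -> odisvabrarmogl
lemma: otis; VEL=vo; GRD=ri; CLASS=ta; KEL=ma


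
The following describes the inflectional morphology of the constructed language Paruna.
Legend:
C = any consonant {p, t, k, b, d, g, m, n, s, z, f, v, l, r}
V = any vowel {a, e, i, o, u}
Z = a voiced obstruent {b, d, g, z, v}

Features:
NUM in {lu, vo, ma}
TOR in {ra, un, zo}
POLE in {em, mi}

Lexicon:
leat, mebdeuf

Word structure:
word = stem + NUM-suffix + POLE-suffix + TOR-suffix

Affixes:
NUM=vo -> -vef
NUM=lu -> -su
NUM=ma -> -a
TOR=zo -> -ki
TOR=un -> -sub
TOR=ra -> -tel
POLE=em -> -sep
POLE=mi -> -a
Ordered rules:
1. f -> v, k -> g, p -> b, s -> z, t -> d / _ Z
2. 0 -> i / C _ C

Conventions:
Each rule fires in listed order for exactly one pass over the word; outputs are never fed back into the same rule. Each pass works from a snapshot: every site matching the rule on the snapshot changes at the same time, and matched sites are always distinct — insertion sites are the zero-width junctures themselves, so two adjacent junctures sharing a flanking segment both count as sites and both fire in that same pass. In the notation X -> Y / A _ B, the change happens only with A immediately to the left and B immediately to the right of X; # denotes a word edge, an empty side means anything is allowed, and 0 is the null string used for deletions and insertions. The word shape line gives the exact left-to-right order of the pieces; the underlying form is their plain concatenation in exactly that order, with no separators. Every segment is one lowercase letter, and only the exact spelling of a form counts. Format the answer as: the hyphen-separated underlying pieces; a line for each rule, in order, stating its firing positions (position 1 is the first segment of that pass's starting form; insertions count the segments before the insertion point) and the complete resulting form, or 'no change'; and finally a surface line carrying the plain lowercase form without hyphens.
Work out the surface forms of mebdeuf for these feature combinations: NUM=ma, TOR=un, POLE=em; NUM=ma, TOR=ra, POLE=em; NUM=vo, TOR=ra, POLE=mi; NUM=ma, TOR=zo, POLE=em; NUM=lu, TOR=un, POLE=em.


cell NUM=ma, TOR=un, POLE=em:
underlying: mebdeuf-a-sep-sub
1. f -> v, k -> g, p -> b, s -> z, t -> d / _ Z: no change
2. 0 -> i / C _ C: inserts after position(s) 3, 11: mebideufasepisub
surface: mebideufasepisub

cell NUM=ma, TOR=ra, POLE=em:
underlying: mebdeuf-a-sep-tel
1. f -> v, k -> g, p -> b, s -> z, t -> d / _ Z: no change
2. 0 -> i / C _ C: inserts after position(s) 3, 11: mebideufasepitel
surface: mebideufasepitel

cell NUM=vo, TOR=ra, POLE=mi:
underlying: mebdeuf-vef-a-tel
1. f -> v, k -> g, p -> b, s -> z, t -> d / _ Z: fires at position(s) 7: mebdeuvvefatel
2. 0 -> i / C _ C: inserts after position(s) 3, 7: mebideuvivefatel
surface: mebideuvivefatel

cell NUM=ma, TOR=zo, POLE=em:
underlying: mebdeuf-a-sep-ki
1. f -> v, k -> g, p -> b, s -> z, t -> d / _ Z: no change
2. 0 -> i / C _ C: inserts after position(s) 3, 11: mebideufasepiki
surface: mebideufasepiki

cell NUM=lu, TOR=un, POLE=em:
underlying: mebdeuf-su-sep-sub
1. f -> v, k -> g, p -> b, s -> z, t -> d / _ Z: no change
2. 0 -> i / C _ C: inserts after position(s) 3, 7, 12: mebideufisusepisub
surface: mebideufisusepisub


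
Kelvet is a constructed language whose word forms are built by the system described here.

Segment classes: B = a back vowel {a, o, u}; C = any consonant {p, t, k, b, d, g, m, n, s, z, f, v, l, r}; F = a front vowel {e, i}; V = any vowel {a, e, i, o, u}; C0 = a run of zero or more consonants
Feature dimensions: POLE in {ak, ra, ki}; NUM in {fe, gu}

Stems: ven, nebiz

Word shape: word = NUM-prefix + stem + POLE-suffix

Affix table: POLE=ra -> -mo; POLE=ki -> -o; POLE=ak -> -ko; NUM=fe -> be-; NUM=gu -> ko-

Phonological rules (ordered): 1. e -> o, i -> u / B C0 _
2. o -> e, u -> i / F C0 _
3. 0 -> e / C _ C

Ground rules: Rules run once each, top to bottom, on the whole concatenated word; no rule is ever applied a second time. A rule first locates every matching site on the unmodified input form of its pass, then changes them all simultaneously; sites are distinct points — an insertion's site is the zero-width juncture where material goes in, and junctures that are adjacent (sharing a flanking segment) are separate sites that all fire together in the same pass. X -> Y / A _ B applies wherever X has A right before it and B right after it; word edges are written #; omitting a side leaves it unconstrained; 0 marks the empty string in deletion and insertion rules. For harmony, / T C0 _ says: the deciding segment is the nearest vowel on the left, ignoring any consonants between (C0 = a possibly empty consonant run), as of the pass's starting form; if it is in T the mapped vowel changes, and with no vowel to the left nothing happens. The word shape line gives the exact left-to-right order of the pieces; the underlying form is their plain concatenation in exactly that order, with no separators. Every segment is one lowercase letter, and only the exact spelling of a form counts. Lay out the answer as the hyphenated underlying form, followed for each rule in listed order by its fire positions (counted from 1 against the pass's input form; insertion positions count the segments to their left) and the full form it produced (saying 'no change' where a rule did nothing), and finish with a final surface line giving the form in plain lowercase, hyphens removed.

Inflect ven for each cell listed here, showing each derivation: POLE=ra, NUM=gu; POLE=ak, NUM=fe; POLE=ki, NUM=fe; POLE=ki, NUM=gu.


cell POLE=ra, NUM=gu:
underlying: ko-ven-mo
1. e -> o, i -> u / B C0 _: fires at position(s) 4: kovonmo
2. o -> e, u -> i / F C0 _: no change
3. 0 -> e / C _ C: inserts after position(s) 5: kovonemo
surface: kovonemo

cell POLE=ak, NUM=fe:
underlying: be-ven-ko
1. e -> o, i -> u / B C0 _: no change
2. o -> e, u -> i / F C0 _: fires at position(s) 7: bevenke
3. 0 -> e / C _ C: inserts after position(s) 5: beveneke
surface: beveneke

cell POLE=ki, NUM=fe:
underlying: be-ven-o
1. e -> o, i -> u / B C0 _: no change
2. o -> e, u -> i / F C0 _: fires at position(s) 6: bevene
3. 0 -> e / C _ C: no change
surface: bevene

cell POLE=ki, NUM=gu:
underlying: ko-ven-o
1. e -> o, i -> u / B C0 _: fires at position(s) 4: kovono
2. o -> e, u -> i / F C0 _: no change
3. 0 -> e / C _ C: no change
surface: kovono


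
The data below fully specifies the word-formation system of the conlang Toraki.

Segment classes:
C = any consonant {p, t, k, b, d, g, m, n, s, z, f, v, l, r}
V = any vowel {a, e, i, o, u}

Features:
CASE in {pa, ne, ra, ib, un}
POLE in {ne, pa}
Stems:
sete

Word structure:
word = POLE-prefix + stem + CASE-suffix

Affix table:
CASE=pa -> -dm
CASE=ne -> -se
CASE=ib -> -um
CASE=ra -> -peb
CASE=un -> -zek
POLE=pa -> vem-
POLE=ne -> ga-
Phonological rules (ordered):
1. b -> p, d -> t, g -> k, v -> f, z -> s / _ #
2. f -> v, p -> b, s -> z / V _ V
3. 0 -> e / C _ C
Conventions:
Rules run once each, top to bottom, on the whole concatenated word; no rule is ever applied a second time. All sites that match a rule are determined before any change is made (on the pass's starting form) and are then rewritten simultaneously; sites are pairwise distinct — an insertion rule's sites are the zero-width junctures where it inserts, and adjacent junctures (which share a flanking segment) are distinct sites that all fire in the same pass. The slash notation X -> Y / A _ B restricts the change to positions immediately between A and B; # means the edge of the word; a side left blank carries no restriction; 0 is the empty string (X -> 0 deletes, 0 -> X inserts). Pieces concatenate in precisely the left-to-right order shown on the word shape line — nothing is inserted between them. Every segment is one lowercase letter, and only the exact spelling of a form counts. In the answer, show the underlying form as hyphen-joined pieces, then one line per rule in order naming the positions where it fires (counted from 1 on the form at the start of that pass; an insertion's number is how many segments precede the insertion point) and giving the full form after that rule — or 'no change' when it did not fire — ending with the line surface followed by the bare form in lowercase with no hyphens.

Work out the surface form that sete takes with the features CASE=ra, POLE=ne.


underlying: ga-sete-peb
1. b -> p, d -> t, g -> k, v -> f, z -> s / _ #: fires at position(s) 9: gasetepep
2. f -> v, p -> b, s -> z / V _ V: fires at position(s) 3, 7: gazetebep
3. 0 -> e / C _ C: no change
surface: gazetebep


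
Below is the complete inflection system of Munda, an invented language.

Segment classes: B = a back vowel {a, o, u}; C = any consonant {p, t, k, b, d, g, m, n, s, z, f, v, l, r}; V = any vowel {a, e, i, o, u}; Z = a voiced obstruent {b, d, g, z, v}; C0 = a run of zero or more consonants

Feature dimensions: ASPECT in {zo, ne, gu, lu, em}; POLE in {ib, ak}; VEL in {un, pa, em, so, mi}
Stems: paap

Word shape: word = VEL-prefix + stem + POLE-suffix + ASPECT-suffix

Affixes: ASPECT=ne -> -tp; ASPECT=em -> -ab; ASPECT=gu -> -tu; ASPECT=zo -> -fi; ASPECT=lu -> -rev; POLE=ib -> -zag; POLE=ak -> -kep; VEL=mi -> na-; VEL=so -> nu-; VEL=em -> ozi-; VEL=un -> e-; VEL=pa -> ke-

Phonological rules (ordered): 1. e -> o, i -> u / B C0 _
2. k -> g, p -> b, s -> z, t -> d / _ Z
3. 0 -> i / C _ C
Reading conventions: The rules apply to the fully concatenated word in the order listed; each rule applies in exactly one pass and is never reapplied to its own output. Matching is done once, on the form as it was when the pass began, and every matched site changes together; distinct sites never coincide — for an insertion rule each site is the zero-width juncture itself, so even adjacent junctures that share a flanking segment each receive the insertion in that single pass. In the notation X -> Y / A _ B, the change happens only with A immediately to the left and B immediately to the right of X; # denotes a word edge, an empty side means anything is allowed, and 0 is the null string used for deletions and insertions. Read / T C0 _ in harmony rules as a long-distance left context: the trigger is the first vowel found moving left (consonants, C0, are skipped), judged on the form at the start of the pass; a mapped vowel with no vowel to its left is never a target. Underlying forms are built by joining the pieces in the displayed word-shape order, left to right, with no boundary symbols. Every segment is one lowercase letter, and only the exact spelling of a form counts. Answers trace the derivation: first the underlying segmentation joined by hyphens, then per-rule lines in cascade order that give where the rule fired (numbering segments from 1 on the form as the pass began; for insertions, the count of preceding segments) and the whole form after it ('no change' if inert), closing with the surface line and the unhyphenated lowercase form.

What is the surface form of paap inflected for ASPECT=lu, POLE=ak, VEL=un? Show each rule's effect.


underlying: e-paap-kep-rev
1. e -> o, i -> u / B C0 _: fires at position(s) 7: epaapkoprev
2. k -> g, p -> b, s -> z, t -> d / _ Z: no change
3. 0 -> i / C _ C: inserts after position(s) 5, 8: epaapikopirev
surface: epaapikopirev


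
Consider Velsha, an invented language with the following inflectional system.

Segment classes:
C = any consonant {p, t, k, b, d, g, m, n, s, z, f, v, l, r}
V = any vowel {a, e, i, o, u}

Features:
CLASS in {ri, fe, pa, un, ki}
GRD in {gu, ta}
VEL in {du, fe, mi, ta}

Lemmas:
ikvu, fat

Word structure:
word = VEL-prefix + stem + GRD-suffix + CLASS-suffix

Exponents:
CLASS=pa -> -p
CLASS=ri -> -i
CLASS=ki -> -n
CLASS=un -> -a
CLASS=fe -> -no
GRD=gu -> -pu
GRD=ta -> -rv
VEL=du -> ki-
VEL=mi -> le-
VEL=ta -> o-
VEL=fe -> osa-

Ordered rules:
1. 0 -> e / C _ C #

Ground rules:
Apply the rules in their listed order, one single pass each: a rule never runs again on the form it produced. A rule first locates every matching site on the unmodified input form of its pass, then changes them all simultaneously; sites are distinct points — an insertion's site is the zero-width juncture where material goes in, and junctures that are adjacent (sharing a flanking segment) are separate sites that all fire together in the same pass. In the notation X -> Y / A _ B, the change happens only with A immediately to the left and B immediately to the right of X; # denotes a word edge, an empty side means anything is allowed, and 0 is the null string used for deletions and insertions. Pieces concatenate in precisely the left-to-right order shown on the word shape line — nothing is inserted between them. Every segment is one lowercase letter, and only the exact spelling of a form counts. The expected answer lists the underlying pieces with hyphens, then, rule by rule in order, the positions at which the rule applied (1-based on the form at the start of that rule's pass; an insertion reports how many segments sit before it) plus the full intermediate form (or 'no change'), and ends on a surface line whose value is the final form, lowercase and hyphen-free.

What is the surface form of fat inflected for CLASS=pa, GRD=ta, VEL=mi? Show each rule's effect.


underlying: le-fat-rv-p
1. 0 -> e / C _ C #: inserts after position(s) 7: lefatrvep
surface: lefatrvep


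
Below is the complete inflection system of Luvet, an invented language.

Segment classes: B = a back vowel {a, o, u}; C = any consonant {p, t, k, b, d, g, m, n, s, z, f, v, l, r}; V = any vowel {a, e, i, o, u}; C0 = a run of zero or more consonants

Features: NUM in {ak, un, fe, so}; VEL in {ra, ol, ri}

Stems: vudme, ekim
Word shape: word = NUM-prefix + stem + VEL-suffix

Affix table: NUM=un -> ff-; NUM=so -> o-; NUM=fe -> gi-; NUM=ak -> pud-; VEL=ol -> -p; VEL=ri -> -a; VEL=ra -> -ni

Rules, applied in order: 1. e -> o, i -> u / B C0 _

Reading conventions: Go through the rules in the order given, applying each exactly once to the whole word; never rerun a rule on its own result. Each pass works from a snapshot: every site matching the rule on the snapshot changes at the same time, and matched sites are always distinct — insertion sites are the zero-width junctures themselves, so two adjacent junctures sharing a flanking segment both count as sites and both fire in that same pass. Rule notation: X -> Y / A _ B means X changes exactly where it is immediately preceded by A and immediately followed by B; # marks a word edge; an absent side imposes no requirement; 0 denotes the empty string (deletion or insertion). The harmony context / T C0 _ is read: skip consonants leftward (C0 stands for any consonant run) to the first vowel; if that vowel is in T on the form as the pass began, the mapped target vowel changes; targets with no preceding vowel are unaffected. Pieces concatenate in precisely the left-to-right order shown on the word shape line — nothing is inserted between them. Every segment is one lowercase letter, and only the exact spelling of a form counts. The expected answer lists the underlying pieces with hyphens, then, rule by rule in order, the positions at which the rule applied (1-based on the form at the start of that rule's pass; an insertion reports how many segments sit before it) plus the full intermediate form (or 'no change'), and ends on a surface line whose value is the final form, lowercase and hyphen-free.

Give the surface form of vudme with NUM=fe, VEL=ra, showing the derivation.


underlying: gi-vudme-ni
1. e -> o, i -> u / B C0 _: fires at position(s) 7: givudmoni
surface: givudmoni


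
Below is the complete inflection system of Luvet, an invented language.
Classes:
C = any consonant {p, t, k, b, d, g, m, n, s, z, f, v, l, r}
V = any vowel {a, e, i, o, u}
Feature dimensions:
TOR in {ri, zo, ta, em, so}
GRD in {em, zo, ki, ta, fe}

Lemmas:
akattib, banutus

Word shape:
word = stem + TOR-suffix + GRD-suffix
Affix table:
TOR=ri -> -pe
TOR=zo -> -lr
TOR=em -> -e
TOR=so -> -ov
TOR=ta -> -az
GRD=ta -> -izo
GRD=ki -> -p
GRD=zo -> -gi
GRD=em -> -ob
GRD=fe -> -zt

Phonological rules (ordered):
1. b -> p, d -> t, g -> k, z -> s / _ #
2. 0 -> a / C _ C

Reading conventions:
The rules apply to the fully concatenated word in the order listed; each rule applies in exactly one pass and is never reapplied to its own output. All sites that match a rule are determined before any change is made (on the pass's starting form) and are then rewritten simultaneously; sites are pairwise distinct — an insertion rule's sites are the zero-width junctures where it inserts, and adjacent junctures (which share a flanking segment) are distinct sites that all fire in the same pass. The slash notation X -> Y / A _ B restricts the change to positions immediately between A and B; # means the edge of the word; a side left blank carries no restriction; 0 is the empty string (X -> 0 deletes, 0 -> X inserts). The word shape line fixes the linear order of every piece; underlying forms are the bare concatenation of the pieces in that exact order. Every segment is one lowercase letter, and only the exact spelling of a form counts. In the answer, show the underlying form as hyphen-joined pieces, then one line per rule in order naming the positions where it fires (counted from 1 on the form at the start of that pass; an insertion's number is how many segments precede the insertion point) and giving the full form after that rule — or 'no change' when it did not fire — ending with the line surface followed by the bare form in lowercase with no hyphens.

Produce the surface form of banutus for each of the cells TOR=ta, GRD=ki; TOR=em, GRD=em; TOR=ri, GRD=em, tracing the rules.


cell TOR=ta, GRD=ki:
underlying: banutus-az-p
1. b -> p, d -> t, g -> k, z -> s / _ #: no change
2. 0 -> a / C _ C: inserts after position(s) 9: banutusazap
surface: banutusazap

cell TOR=em, GRD=em:
underlying: banutus-e-ob
1. b -> p, d -> t, g -> k, z -> s / _ #: fires at position(s) 10: banutuseop
2. 0 -> a / C _ C: no change
surface: banutuseop

cell TOR=ri, GRD=em:
underlying: banutus-pe-ob
1. b -> p, d -> t, g -> k, z -> s / _ #: fires at position(s) 11: banutuspeop
2. 0 -> a / C _ C: inserts after position(s) 7: banutusapeop
surface: banutusapeop
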